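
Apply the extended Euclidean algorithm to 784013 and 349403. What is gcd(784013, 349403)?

1

Euclidean algorithm:
784013 = 2*349403 + 85207
349403 = 4*85207 + 8575
85207 = 9*8575 + 8032
8575 = 1*8032 + 543
8032 = 14*543 + 430
543 = 1*430 + 113
430 = 3*113 + 91
113 = 1*91 + 22
91 = 4*22 + 3
22 = 7*3 + 1
3 = 3*1 + 0
gcd(784013, 349403) = 1.
Back-substituting:
1 = 22 − 7·3
1 = −7·91 + 29·22
1 = 29·113 − 36·91
1 = −36·430 + 137·113
1 = 137·543 − 173·430
1 = −173·8032 + 2559·543
1 = 2559·8575 − 2732·8032
1 = −2732·85207 + 27147·8575
1 = 27147·349403 − 111320·85207
1 = −111320·784013 + 249787·349403
So 1 = (-111320)·784013 + (249787)·349403.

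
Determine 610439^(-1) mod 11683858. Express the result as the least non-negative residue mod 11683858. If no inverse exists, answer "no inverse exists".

5759885

Extended Euclidean algorithm:
11683858 = 19×610439 + 85517
610439 = 7×85517 + 11820
85517 = 7×11820 + 2777
11820 = 4×2777 + 712
2777 = 3×712 + 641
712 = 1×641 + 71
641 = 9×71 + 2
71 = 35×2 + 1
2 = 2×1 + 0
The gcd is 1. Working backward:
1 = 71 − 35·2
1 = −35·641 + 316·71
1 = 316·712 − 351·641
1 = −351·2777 + 1369·712
1 = 1369·11820 − 5827·2777
1 = −5827·85517 + 42158·11820
1 = 42158·610439 − 300933·85517
1 = −300933·11683858 + 5759885·610439
So 610439·5759885 ≡ 1 (mod 11683858).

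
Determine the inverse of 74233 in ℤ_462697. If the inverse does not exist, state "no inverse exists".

352098

Apply the Euclidean algorithm to 462697 and 74233:
462697 = 6*74233 + 17299
74233 = 4*17299 + 5037
17299 = 3*5037 + 2188
5037 = 2*2188 + 661
2188 = 3*661 + 205
661 = 3*205 + 46
205 = 4*46 + 21
46 = 2*21 + 4
21 = 5*4 + 1
4 = 4*1 + 0
Since gcd(74233, 462697) = 1, back-substitute to write 1 as a combination:
1 = 21 − 5·4
1 = −5·46 + 11·21
1 = 11·205 − 49·46
1 = −49·661 + 158·205
1 = 158·2188 − 523·661
1 = −523·5037 + 1204·2188
1 = 1204·17299 − 4135·5037
1 = −4135·74233 + 17744·17299
1 = 17744·462697 − 110599·74233
Thus 74233·(-110599) ≡ 1 (mod 462697); reducing, -110599 mod 462697 = 352098.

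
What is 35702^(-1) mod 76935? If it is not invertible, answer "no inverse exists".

Extended Euclidean algorithm:
76935 = 2*35702 + 5531
35702 = 6*5531 + 2516
5531 = 2*2516 + 499
2516 = 5*499 + 21
499 = 23*21 + 16
21 = 1*16 + 5
16 = 3*5 + 1
5 = 5*1 + 0
The gcd is 1. Working backward:
1 = 16 − 3·5
1 = −3·21 + 4·16
1 = 4·499 − 95·21
1 = −95·2516 + 479·499
1 = 479·5531 − 1053·2516
1 = −1053·35702 + 6797·5531
1 = 6797·76935 − 14647·35702
Hence 35702⁻¹ ≡ -14647 ≡ 62288 (mod 76935).

62288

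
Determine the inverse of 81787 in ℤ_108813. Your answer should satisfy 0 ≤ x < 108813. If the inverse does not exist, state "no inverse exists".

32383

Run Euclid on (108813, 81787):
108813 = 1*81787 + 27026
81787 = 3*27026 + 709
27026 = 38*709 + 84
709 = 8*84 + 37
84 = 2*37 + 10
37 = 3*10 + 7
10 = 1*7 + 3
7 = 2*3 + 1
3 = 3*1 + 0
The gcd is 1. Working backward:
1 = 7 − 2·3
1 = −2·10 + 3·7
1 = 3·37 − 11·10
1 = −11·84 + 25·37
1 = 25·709 − 211·84
1 = −211·27026 + 8043·709
1 = 8043·81787 − 24340·27026
1 = −24340·108813 + 32383·81787
So 81787·32383 ≡ 1 (mod 108813).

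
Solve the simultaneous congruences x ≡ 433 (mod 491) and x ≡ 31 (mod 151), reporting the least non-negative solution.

Write x = 433 + 491·k. Then 491·k ≡ 31 − 433 ≡ 51 (mod 151).
Need 491⁻¹ mod 151. Extended Euclid on (151, 38):
151 = 3*38 + 37
38 = 1*37 + 1
37 = 37*1 + 0
Back-substitute:
1 = 38 − 37
1 = −151 + 4·38
491⁻¹ ≡ 4 (mod 151), so k ≡ 4·51 ≡ 53 (mod 151).
x = 433 + 491·53 = 26456.

26456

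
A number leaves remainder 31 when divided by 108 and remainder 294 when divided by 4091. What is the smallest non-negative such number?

388939

Write x = 31 + 108·k. Then 108·k ≡ 294 − 31 ≡ 263 (mod 4091).
Need 108⁻¹ mod 4091. Extended Euclid on (4091, 108):
4091 = 37*108 + 95
108 = 1*95 + 13
95 = 7*13 + 4
13 = 3*4 + 1
4 = 4*1 + 0
Back-substitute:
1 = 13 − 3·4
1 = −3·95 + 22·13
1 = 22·108 − 25·95
1 = −25·4091 + 947·108
108⁻¹ ≡ 947 (mod 4091), so k ≡ 947·263 ≡ 3601 (mod 4091).
x = 31 + 108·3601 = 388939.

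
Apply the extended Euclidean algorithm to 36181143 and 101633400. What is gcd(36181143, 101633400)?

Apply Euclid's algorithm to 101633400 and 36181143:
101633400 = 2·36181143 + 29271114
36181143 = 1·29271114 + 6910029
29271114 = 4·6910029 + 1630998
6910029 = 4·1630998 + 386037
1630998 = 4·386037 + 86850
386037 = 4·86850 + 38637
86850 = 2·38637 + 9576
38637 = 4·9576 + 333
9576 = 28·333 + 252
333 = 1·252 + 81
252 = 3·81 + 9
81 = 9·9 + 0
gcd(36181143, 101633400) = 9.
Back-substituting:
9 = 252 − 3·81
9 = −3·333 + 4·252
9 = 4·9576 − 115·333
9 = −115·38637 + 464·9576
9 = 464·86850 − 1043·38637
9 = −1043·386037 + 4636·86850
9 = 4636·1630998 − 19587·386037
9 = −19587·6910029 + 82984·1630998
9 = 82984·29271114 − 351523·6910029
9 = −351523·36181143 + 434507·29271114
9 = 434507·101633400 − 1220537·36181143
So 9 = (434507)·101633400 + (-1220537)·36181143.

9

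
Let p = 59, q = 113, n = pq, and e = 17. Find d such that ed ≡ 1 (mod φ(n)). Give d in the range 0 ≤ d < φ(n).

3057

φ(n) = (p−1)(q−1) = 58·112 = 6496.
Need d with 17·d ≡ 1 (mod 6496). Apply the extended Euclidean algorithm:
6496 = 382*17 + 2
17 = 8*2 + 1
2 = 2*1 + 0
Back-substitute:
1 = 17 − 8·2
1 = −8·6496 + 3057·17
So 17·3057 ≡ 1 (mod 6496), hence d = 3057.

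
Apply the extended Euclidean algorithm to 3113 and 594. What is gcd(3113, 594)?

11

Apply Euclid's algorithm to 3113 and 594:
3113 = 5*594 + 143
594 = 4*143 + 22
143 = 6*22 + 11
22 = 2*11 + 0
gcd(3113, 594) = 11.
Express as a combination:
11 = 143 − 6·22
11 = −6·594 + 25·143
11 = 25·3113 − 131·594
So 11 = (25)·3113 + (-131)·594.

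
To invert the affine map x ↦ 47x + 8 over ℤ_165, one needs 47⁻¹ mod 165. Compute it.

Extended Euclidean algorithm:
165 = 3×47 + 24
47 = 1×24 + 23
24 = 1×23 + 1
23 = 23×1 + 0
gcd = 1, so the inverse exists. Back-substitute:
1 = 24 − 23
1 = −47 + 2·24
1 = 2·165 − 7·47
So 47·(-7) ≡ 1 (mod 165), and -7 ≡ 158 (mod 165).

158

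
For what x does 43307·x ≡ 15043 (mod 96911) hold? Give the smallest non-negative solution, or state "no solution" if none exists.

First find gcd(43307, 96911):
96911 = 2×43307 + 10297
43307 = 4×10297 + 2119
10297 = 4×2119 + 1821
2119 = 1×1821 + 298
1821 = 6×298 + 33
298 = 9×33 + 1
33 = 33×1 + 0
gcd = 1, so a unique solution mod 96911 exists.
Back-substitute for the Bézout coefficients:
1 = 298 − 9·33
1 = −9·1821 + 55·298
1 = 55·2119 − 64·1821
1 = −64·10297 + 311·2119
1 = 311·43307 − 1308·10297
1 = −1308·96911 + 2927·43307
So 43307·(2927) ≡ 1 (mod 96911), giving 43307⁻¹ ≡ 2927.
x ≡ 43307⁻¹·15043 ≡ 2927·15043 ≡ 33267 (mod 96911).

33267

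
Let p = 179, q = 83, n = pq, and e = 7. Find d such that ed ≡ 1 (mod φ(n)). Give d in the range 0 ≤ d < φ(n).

φ(n) = (p−1)(q−1) = 178·82 = 14596.
Need d with 7·d ≡ 1 (mod 14596). Apply the extended Euclidean algorithm:
14596 = 2085*7 + 1
7 = 7*1 + 0
Back-substitute:
1 = 14596 − 2085·7
So 7·(-2085) ≡ 1 (mod 14596), hence d ≡ -2085 ≡ 12511 (mod 14596).

12511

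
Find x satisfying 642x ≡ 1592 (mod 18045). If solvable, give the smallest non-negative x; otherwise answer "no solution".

no solution

gcd(642, 18045):
18045 = 28·642 + 69
642 = 9·69 + 21
69 = 3·21 + 6
21 = 3·6 + 3
6 = 2·3 + 0
gcd = 3, but 3 ∤ 1592, so the congruence has no solution.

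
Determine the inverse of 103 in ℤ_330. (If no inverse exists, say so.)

157

gcd(330, 103) by repeated division:
330 = 3×103 + 21
103 = 4×21 + 19
21 = 1×19 + 2
19 = 9×2 + 1
2 = 2×1 + 0
Since gcd(103, 330) = 1, back-substitute to write 1 as a combination:
1 = 19 − 9·2
1 = −9·21 + 10·19
1 = 10·103 − 49·21
1 = −49·330 + 157·103
So 103·157 ≡ 1 (mod 330).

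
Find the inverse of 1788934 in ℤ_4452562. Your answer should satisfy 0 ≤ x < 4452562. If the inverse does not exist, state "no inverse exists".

Euclidean algorithm on 4452562, 1788934:
4452562 = 2·1788934 + 874694
1788934 = 2·874694 + 39546
874694 = 22·39546 + 4682
39546 = 8·4682 + 2090
4682 = 2·2090 + 502
2090 = 4·502 + 82
502 = 6·82 + 10
82 = 8·10 + 2
10 = 5·2 + 0
The gcd is 2, not 1, hence no inverse exists.

no inverse exists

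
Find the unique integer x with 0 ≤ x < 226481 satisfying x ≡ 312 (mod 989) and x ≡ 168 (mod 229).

88333

Write x = 312 + 989·k. Then 989·k ≡ 168 − 312 ≡ 85 (mod 229).
Need 989⁻¹ mod 229. Extended Euclid on (229, 73):
229 = 3×73 + 10
73 = 7×10 + 3
10 = 3×3 + 1
3 = 3×1 + 0
Back-substitute:
1 = 10 − 3·3
1 = −3·73 + 22·10
1 = 22·229 − 69·73
989⁻¹ ≡ 160 (mod 229), so k ≡ 160·85 ≡ 89 (mod 229).
x = 312 + 989·89 = 88333.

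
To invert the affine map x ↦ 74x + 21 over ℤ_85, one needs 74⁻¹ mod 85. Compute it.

gcd(85, 74) by repeated division:
85 = 1*74 + 11
74 = 6*11 + 8
11 = 1*8 + 3
8 = 2*3 + 2
3 = 1*2 + 1
2 = 2*1 + 0
Since gcd(74, 85) = 1, back-substitute to write 1 as a combination:
1 = 3 − 2
1 = −8 + 3·3
1 = 3·11 − 4·8
1 = −4·74 + 27·11
1 = 27·85 − 31·74
So 74·(-31) ≡ 1 (mod 85), and -31 ≡ 54 (mod 85).

54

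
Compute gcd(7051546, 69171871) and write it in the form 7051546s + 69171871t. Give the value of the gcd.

Euclidean algorithm:
69171871 = 9*7051546 + 5707957
7051546 = 1*5707957 + 1343589
5707957 = 4*1343589 + 333601
1343589 = 4*333601 + 9185
333601 = 36*9185 + 2941
9185 = 3*2941 + 362
2941 = 8*362 + 45
362 = 8*45 + 2
45 = 22*2 + 1
2 = 2*1 + 0
gcd(7051546, 69171871) = 1.
Back-substituting:
1 = 45 − 22·2
1 = −22·362 + 177·45
1 = 177·2941 − 1438·362
1 = −1438·9185 + 4491·2941
1 = 4491·333601 − 163114·9185
1 = −163114·1343589 + 656947·333601
1 = 656947·5707957 − 2790902·1343589
1 = −2790902·7051546 + 3447849·5707957
1 = 3447849·69171871 − 33821543·7051546
So 1 = (3447849)·69171871 + (-33821543)·7051546.

1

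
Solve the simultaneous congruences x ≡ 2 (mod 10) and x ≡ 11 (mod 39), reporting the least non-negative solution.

362

Write x = 2 + 10·k. Then 10·k ≡ 11 − 2 ≡ 9 (mod 39).
Need 10⁻¹ mod 39. Extended Euclid on (39, 10):
39 = 3×10 + 9
10 = 1×9 + 1
9 = 9×1 + 0
Back-substitute:
1 = 10 − 9
1 = −39 + 4·10
10⁻¹ ≡ 4 (mod 39), so k ≡ 4·9 ≡ 36 (mod 39).
x = 2 + 10·36 = 362.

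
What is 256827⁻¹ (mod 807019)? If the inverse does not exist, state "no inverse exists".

gcd(807019, 256827) by repeated division:
807019 = 3×256827 + 36538
256827 = 7×36538 + 1061
36538 = 34×1061 + 464
1061 = 2×464 + 133
464 = 3×133 + 65
133 = 2×65 + 3
65 = 21×3 + 2
3 = 1×2 + 1
2 = 2×1 + 0
The gcd is 1. Working backward:
1 = 3 − 2
1 = −65 + 22·3
1 = 22·133 − 45·65
1 = −45·464 + 157·133
1 = 157·1061 − 359·464
1 = −359·36538 + 12363·1061
1 = 12363·256827 − 86900·36538
1 = −86900·807019 + 273063·256827
So 256827·273063 ≡ 1 (mod 807019).

273063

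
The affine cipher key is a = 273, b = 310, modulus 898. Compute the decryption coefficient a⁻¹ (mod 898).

Run Euclid on (898, 273):
898 = 3*273 + 79
273 = 3*79 + 36
79 = 2*36 + 7
36 = 5*7 + 1
7 = 7*1 + 0
The gcd is 1. Working backward:
1 = 36 − 5·7
1 = −5·79 + 11·36
1 = 11·273 − 38·79
1 = −38·898 + 125·273
So 273·125 ≡ 1 (mod 898).

125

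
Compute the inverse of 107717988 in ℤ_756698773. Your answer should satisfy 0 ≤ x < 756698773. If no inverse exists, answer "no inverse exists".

107685157

gcd(756698773, 107717988) by repeated division:
756698773 = 7·107717988 + 2672857
107717988 = 40·2672857 + 803708
2672857 = 3·803708 + 261733
803708 = 3·261733 + 18509
261733 = 14·18509 + 2607
18509 = 7·2607 + 260
2607 = 10·260 + 7
260 = 37·7 + 1
7 = 7·1 + 0
Since gcd(107717988, 756698773) = 1, back-substitute to write 1 as a combination:
1 = 260 − 37·7
1 = −37·2607 + 371·260
1 = 371·18509 − 2634·2607
1 = −2634·261733 + 37247·18509
1 = 37247·803708 − 114375·261733
1 = −114375·2672857 + 380372·803708
1 = 380372·107717988 − 15329255·2672857
1 = −15329255·756698773 + 107685157·107717988
So 107717988·107685157 ≡ 1 (mod 756698773).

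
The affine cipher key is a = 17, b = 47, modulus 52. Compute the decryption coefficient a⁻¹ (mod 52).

49

gcd(52, 17) by repeated division:
52 = 3×17 + 1
17 = 17×1 + 0
The gcd is 1. Working backward:
1 = 52 − 3·17
So 17·(-3) ≡ 1 (mod 52), and -3 ≡ 49 (mod 52).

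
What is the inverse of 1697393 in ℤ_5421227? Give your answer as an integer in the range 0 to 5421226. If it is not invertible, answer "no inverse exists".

gcd(5421227, 1697393) by repeated division:
5421227 = 3*1697393 + 329048
1697393 = 5*329048 + 52153
329048 = 6*52153 + 16130
52153 = 3*16130 + 3763
16130 = 4*3763 + 1078
3763 = 3*1078 + 529
1078 = 2*529 + 20
529 = 26*20 + 9
20 = 2*9 + 2
9 = 4*2 + 1
2 = 2*1 + 0
gcd = 1, so the inverse exists. Back-substitute:
1 = 9 − 4·2
1 = −4·20 + 9·9
1 = 9·529 − 238·20
1 = −238·1078 + 485·529
1 = 485·3763 − 1693·1078
1 = −1693·16130 + 7257·3763
1 = 7257·52153 − 23464·16130
1 = −23464·329048 + 148041·52153
1 = 148041·1697393 − 763669·329048
1 = −763669·5421227 + 2439048·1697393
So 1697393·2439048 ≡ 1 (mod 5421227).

2439048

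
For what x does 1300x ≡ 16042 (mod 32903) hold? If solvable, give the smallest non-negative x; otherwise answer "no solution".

First find gcd(1300, 32903):
32903 = 25*1300 + 403
1300 = 3*403 + 91
403 = 4*91 + 39
91 = 2*39 + 13
39 = 3*13 + 0
gcd = 13 and 13 | 16042, so solutions exist. Divide through by 13: 100x ≡ 1234 (mod 2531).
Now find 100⁻¹ mod 2531:
2531 = 25*100 + 31
100 = 3*31 + 7
31 = 4*7 + 3
7 = 2*3 + 1
3 = 3*1 + 0
Back-substitute:
1 = 7 − 2·3
1 = −2·31 + 9·7
1 = 9·100 − 29·31
1 = −29·2531 + 734·100
So 100⁻¹ ≡ 734 (mod 2531).
Then x ≡ 734·1234 ≡ 2189 (mod 2531); the smallest non-negative solution is x = 2189.

2189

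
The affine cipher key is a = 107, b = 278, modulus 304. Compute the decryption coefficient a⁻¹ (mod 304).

179

gcd(304, 107) by repeated division:
304 = 2*107 + 90
107 = 1*90 + 17
90 = 5*17 + 5
17 = 3*5 + 2
5 = 2*2 + 1
2 = 2*1 + 0
Since gcd(107, 304) = 1, back-substitute to write 1 as a combination:
1 = 5 − 2·2
1 = −2·17 + 7·5
1 = 7·90 − 37·17
1 = −37·107 + 44·90
1 = 44·304 − 125·107
So 107·(-125) ≡ 1 (mod 304), and -125 ≡ 179 (mod 304).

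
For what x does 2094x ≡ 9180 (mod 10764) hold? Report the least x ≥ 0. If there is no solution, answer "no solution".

First find gcd(2094, 10764):
10764 = 5×2094 + 294
2094 = 7×294 + 36
294 = 8×36 + 6
36 = 6×6 + 0
gcd = 6 and 6 | 9180, so solutions exist. Divide through by 6: 349x ≡ 1530 (mod 1794).
Now find 349⁻¹ mod 1794:
1794 = 5×349 + 49
349 = 7×49 + 6
49 = 8×6 + 1
6 = 6×1 + 0
Back-substitute:
1 = 49 − 8·6
1 = −8·349 + 57·49
1 = 57·1794 − 293·349
So 349·(-293) ≡ 1 (mod 1794), i.e. 349⁻¹ ≡ 1501.
Then x ≡ 1501·1530 ≡ 210 (mod 1794); the smallest non-negative solution is x = 210.

210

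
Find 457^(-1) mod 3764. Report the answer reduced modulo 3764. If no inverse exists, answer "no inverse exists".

Run Euclid on (3764, 457):
3764 = 8·457 + 108
457 = 4·108 + 25
108 = 4·25 + 8
25 = 3·8 + 1
8 = 8·1 + 0
Since gcd(457, 3764) = 1, back-substitute to write 1 as a combination:
1 = 25 − 3·8
1 = −3·108 + 13·25
1 = 13·457 − 55·108
1 = −55·3764 + 453·457
So 457·453 ≡ 1 (mod 3764).

453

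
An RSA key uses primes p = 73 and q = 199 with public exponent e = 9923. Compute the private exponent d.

3323

φ(n) = (p−1)(q−1) = 72·198 = 14256.
Need d with 9923·d ≡ 1 (mod 14256). Apply the extended Euclidean algorithm:
14256 = 1*9923 + 4333
9923 = 2*4333 + 1257
4333 = 3*1257 + 562
1257 = 2*562 + 133
562 = 4*133 + 30
133 = 4*30 + 13
30 = 2*13 + 4
13 = 3*4 + 1
4 = 4*1 + 0
Back-substitute:
1 = 13 − 3·4
1 = −3·30 + 7·13
1 = 7·133 − 31·30
1 = −31·562 + 131·133
1 = 131·1257 − 293·562
1 = −293·4333 + 1010·1257
1 = 1010·9923 − 2313·4333
1 = −2313·14256 + 3323·9923
So 9923·3323 ≡ 1 (mod 14256), hence d = 3323.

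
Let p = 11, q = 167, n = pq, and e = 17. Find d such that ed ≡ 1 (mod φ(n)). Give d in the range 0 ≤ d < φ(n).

φ(n) = (p−1)(q−1) = 10·166 = 1660.
Need d with 17·d ≡ 1 (mod 1660). Apply the extended Euclidean algorithm:
1660 = 97×17 + 11
17 = 1×11 + 6
11 = 1×6 + 5
6 = 1×5 + 1
5 = 5×1 + 0
Back-substitute:
1 = 6 − 5
1 = −11 + 2·6
1 = 2·17 − 3·11
1 = −3·1660 + 293·17
So 17·293 ≡ 1 (mod 1660), hence d = 293.

293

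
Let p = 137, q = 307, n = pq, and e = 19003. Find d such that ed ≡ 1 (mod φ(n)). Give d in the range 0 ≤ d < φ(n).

8035

φ(n) = (p−1)(q−1) = 136·306 = 41616.
Need d with 19003·d ≡ 1 (mod 41616). Apply the extended Euclidean algorithm:
41616 = 2×19003 + 3610
19003 = 5×3610 + 953
3610 = 3×953 + 751
953 = 1×751 + 202
751 = 3×202 + 145
202 = 1×145 + 57
145 = 2×57 + 31
57 = 1×31 + 26
31 = 1×26 + 5
26 = 5×5 + 1
5 = 5×1 + 0
Back-substitute:
1 = 26 − 5·5
1 = −5·31 + 6·26
1 = 6·57 − 11·31
1 = −11·145 + 28·57
1 = 28·202 − 39·145
1 = −39·751 + 145·202
1 = 145·953 − 184·751
1 = −184·3610 + 697·953
1 = 697·19003 − 3669·3610
1 = −3669·41616 + 8035·19003
So 19003·8035 ≡ 1 (mod 41616), hence d = 8035.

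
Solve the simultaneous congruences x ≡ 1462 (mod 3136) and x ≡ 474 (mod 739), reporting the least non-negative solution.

653750

Write x = 1462 + 3136·k. Then 3136·k ≡ 474 − 1462 ≡ 490 (mod 739).
Need 3136⁻¹ mod 739. Extended Euclid on (739, 180):
739 = 4·180 + 19
180 = 9·19 + 9
19 = 2·9 + 1
9 = 9·1 + 0
Back-substitute:
1 = 19 − 2·9
1 = −2·180 + 19·19
1 = 19·739 − 78·180
3136⁻¹ ≡ 661 (mod 739), so k ≡ 661·490 ≡ 208 (mod 739).
x = 1462 + 3136·208 = 653750.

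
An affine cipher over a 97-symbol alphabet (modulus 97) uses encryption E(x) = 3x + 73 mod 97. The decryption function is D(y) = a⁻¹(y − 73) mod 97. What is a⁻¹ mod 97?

Apply the Euclidean algorithm to 97 and 3:
97 = 32×3 + 1
3 = 3×1 + 0
Since gcd(3, 97) = 1, back-substitute to write 1 as a combination:
1 = 97 − 32·3
Thus 3·(-32) ≡ 1 (mod 97); reducing, -32 mod 97 = 65.

65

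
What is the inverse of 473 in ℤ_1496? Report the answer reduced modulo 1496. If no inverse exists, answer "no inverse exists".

no inverse exists

Euclidean algorithm on 1496, 473:
1496 = 3×473 + 77
473 = 6×77 + 11
77 = 7×11 + 0
gcd(473, 1496) = 11 ≠ 1, so 473 has no multiplicative inverse modulo 1496.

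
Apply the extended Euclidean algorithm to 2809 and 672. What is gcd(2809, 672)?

Repeated division:
2809 = 4·672 + 121
672 = 5·121 + 67
121 = 1·67 + 54
67 = 1·54 + 13
54 = 4·13 + 2
13 = 6·2 + 1
2 = 2·1 + 0
gcd(2809, 672) = 1.
Working backward:
1 = 13 − 6·2
1 = −6·54 + 25·13
1 = 25·67 − 31·54
1 = −31·121 + 56·67
1 = 56·672 − 311·121
1 = −311·2809 + 1300·672
So 1 = (-311)·2809 + (1300)·672.

1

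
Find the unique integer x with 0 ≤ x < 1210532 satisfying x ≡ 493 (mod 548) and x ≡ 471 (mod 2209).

Write x = 493 + 548·k. Then 548·k ≡ 471 − 493 ≡ 2187 (mod 2209).
Need 548⁻¹ mod 2209. Extended Euclid on (2209, 548):
2209 = 4*548 + 17
548 = 32*17 + 4
17 = 4*4 + 1
4 = 4*1 + 0
Back-substitute:
1 = 17 − 4·4
1 = −4·548 + 129·17
1 = 129·2209 − 520·548
548⁻¹ ≡ 1689 (mod 2209), so k ≡ 1689·2187 ≡ 395 (mod 2209).
x = 493 + 548·395 = 216953.

216953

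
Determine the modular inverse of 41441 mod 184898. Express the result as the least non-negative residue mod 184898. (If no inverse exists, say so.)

148303

Apply the Euclidean algorithm to 184898 and 41441:
184898 = 4×41441 + 19134
41441 = 2×19134 + 3173
19134 = 6×3173 + 96
3173 = 33×96 + 5
96 = 19×5 + 1
5 = 5×1 + 0
The gcd is 1. Working backward:
1 = 96 − 19·5
1 = −19·3173 + 628·96
1 = 628·19134 − 3787·3173
1 = −3787·41441 + 8202·19134
1 = 8202·184898 − 36595·41441
Hence 41441⁻¹ ≡ -36595 ≡ 148303 (mod 184898).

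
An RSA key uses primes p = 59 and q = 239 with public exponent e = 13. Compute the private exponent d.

φ(n) = (p−1)(q−1) = 58·238 = 13804.
Need d with 13·d ≡ 1 (mod 13804). Apply the extended Euclidean algorithm:
13804 = 1061×13 + 11
13 = 1×11 + 2
11 = 5×2 + 1
2 = 2×1 + 0
Back-substitute:
1 = 11 − 5·2
1 = −5·13 + 6·11
1 = 6·13804 − 6371·13
So 13·(-6371) ≡ 1 (mod 13804), hence d ≡ -6371 ≡ 7433 (mod 13804).

7433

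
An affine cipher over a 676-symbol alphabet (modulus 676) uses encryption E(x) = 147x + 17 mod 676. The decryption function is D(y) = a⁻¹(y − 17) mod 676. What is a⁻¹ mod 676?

23

Extended Euclidean algorithm:
676 = 4×147 + 88
147 = 1×88 + 59
88 = 1×59 + 29
59 = 2×29 + 1
29 = 29×1 + 0
Since gcd(147, 676) = 1, back-substitute to write 1 as a combination:
1 = 59 − 2·29
1 = −2·88 + 3·59
1 = 3·147 − 5·88
1 = −5·676 + 23·147
So 147·23 ≡ 1 (mod 676).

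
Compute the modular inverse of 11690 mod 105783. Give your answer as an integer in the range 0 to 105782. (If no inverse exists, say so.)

79568

gcd(105783, 11690) by repeated division:
105783 = 9*11690 + 573
11690 = 20*573 + 230
573 = 2*230 + 113
230 = 2*113 + 4
113 = 28*4 + 1
4 = 4*1 + 0
gcd = 1, so the inverse exists. Back-substitute:
1 = 113 − 28·4
1 = −28·230 + 57·113
1 = 57·573 − 142·230
1 = −142·11690 + 2897·573
1 = 2897·105783 − 26215·11690
Thus 11690·(-26215) ≡ 1 (mod 105783); reducing, -26215 mod 105783 = 79568.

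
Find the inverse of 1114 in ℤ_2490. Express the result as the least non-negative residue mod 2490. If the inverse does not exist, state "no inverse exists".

Compute gcd(1114, 2490):
2490 = 2*1114 + 262
1114 = 4*262 + 66
262 = 3*66 + 64
66 = 1*64 + 2
64 = 32*2 + 0
The gcd is 2, not 1, hence no inverse exists.

no inverse exists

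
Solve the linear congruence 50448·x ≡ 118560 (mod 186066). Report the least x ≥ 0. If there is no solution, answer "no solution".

First find gcd(50448, 186066):
186066 = 3*50448 + 34722
50448 = 1*34722 + 15726
34722 = 2*15726 + 3270
15726 = 4*3270 + 2646
3270 = 1*2646 + 624
2646 = 4*624 + 150
624 = 4*150 + 24
150 = 6*24 + 6
24 = 4*6 + 0
gcd = 6 and 6 | 118560, so solutions exist. Divide through by 6: 8408x ≡ 19760 (mod 31011).
Now find 8408⁻¹ mod 31011:
31011 = 3×8408 + 5787
8408 = 1×5787 + 2621
5787 = 2×2621 + 545
2621 = 4×545 + 441
545 = 1×441 + 104
441 = 4×104 + 25
104 = 4×25 + 4
25 = 6×4 + 1
4 = 4×1 + 0
Back-substitute:
1 = 25 − 6·4
1 = −6·104 + 25·25
1 = 25·441 − 106·104
1 = −106·545 + 131·441
1 = 131·2621 − 630·545
1 = −630·5787 + 1391·2621
1 = 1391·8408 − 2021·5787
1 = −2021·31011 + 7454·8408
So 8408⁻¹ ≡ 7454 (mod 31011).
Then x ≡ 7454·19760 ≡ 19801 (mod 31011); the smallest non-negative solution is x = 19801.

19801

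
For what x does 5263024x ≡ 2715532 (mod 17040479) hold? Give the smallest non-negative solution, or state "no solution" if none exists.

First find gcd(5263024, 17040479):
17040479 = 3*5263024 + 1251407
5263024 = 4*1251407 + 257396
1251407 = 4*257396 + 221823
257396 = 1*221823 + 35573
221823 = 6*35573 + 8385
35573 = 4*8385 + 2033
8385 = 4*2033 + 253
2033 = 8*253 + 9
253 = 28*9 + 1
9 = 9*1 + 0
gcd = 1, so a unique solution mod 17040479 exists.
Back-substitute for the Bézout coefficients:
1 = 253 − 28·9
1 = −28·2033 + 225·253
1 = 225·8385 − 928·2033
1 = −928·35573 + 3937·8385
1 = 3937·221823 − 24550·35573
1 = −24550·257396 + 28487·221823
1 = 28487·1251407 − 138498·257396
1 = −138498·5263024 + 582479·1251407
1 = 582479·17040479 − 1885935·5263024
So 5263024·(-1885935) ≡ 1 (mod 17040479), giving 5263024⁻¹ ≡ 15154544.
x ≡ 5263024⁻¹·2715532 ≡ 15154544·2715532 ≡ 11675761 (mod 17040479).

11675761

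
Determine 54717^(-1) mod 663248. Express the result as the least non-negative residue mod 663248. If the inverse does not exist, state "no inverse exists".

91541

Run Euclid on (663248, 54717):
663248 = 12·54717 + 6644
54717 = 8·6644 + 1565
6644 = 4·1565 + 384
1565 = 4·384 + 29
384 = 13·29 + 7
29 = 4·7 + 1
7 = 7·1 + 0
The gcd is 1. Working backward:
1 = 29 − 4·7
1 = −4·384 + 53·29
1 = 53·1565 − 216·384
1 = −216·6644 + 917·1565
1 = 917·54717 − 7552·6644
1 = −7552·663248 + 91541·54717
So 54717·91541 ≡ 1 (mod 663248).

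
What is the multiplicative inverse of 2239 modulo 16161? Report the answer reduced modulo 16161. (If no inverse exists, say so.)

Extended Euclidean algorithm:
16161 = 7·2239 + 488
2239 = 4·488 + 287
488 = 1·287 + 201
287 = 1·201 + 86
201 = 2·86 + 29
86 = 2·29 + 28
29 = 1·28 + 1
28 = 28·1 + 0
Since gcd(2239, 16161) = 1, back-substitute to write 1 as a combination:
1 = 29 − 28
1 = −86 + 3·29
1 = 3·201 − 7·86
1 = −7·287 + 10·201
1 = 10·488 − 17·287
1 = −17·2239 + 78·488
1 = 78·16161 − 563·2239
Thus 2239·(-563) ≡ 1 (mod 16161); reducing, -563 mod 16161 = 15598.

15598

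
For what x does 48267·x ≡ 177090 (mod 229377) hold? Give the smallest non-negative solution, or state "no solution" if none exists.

First find gcd(48267, 229377):
229377 = 4×48267 + 36309
48267 = 1×36309 + 11958
36309 = 3×11958 + 435
11958 = 27×435 + 213
435 = 2×213 + 9
213 = 23×9 + 6
9 = 1×6 + 3
6 = 2×3 + 0
gcd = 3 and 3 | 177090, so solutions exist. Divide through by 3: 16089x ≡ 59030 (mod 76459).
Now find 16089⁻¹ mod 76459:
76459 = 4×16089 + 12103
16089 = 1×12103 + 3986
12103 = 3×3986 + 145
3986 = 27×145 + 71
145 = 2×71 + 3
71 = 23×3 + 2
3 = 1×2 + 1
2 = 2×1 + 0
Back-substitute:
1 = 3 − 2
1 = −71 + 24·3
1 = 24·145 − 49·71
1 = −49·3986 + 1347·145
1 = 1347·12103 − 4090·3986
1 = −4090·16089 + 5437·12103
1 = 5437·76459 − 25838·16089
So 16089·(-25838) ≡ 1 (mod 76459), i.e. 16089⁻¹ ≡ 50621.
Then x ≡ 50621·59030 ≡ 63451 (mod 76459); the smallest non-negative solution is x = 63451.

63451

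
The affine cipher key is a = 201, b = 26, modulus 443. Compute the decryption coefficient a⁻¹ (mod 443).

Apply the Euclidean algorithm to 443 and 201:
443 = 2·201 + 41
201 = 4·41 + 37
41 = 1·37 + 4
37 = 9·4 + 1
4 = 4·1 + 0
Since gcd(201, 443) = 1, back-substitute to write 1 as a combination:
1 = 37 − 9·4
1 = −9·41 + 10·37
1 = 10·201 − 49·41
1 = −49·443 + 108·201
So 201·108 ≡ 1 (mod 443).

108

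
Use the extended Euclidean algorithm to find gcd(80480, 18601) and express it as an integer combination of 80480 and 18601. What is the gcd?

1

Euclidean algorithm:
80480 = 4×18601 + 6076
18601 = 3×6076 + 373
6076 = 16×373 + 108
373 = 3×108 + 49
108 = 2×49 + 10
49 = 4×10 + 9
10 = 1×9 + 1
9 = 9×1 + 0
gcd(80480, 18601) = 1.
Express as a combination:
1 = 10 − 9
1 = −49 + 5·10
1 = 5·108 − 11·49
1 = −11·373 + 38·108
1 = 38·6076 − 619·373
1 = −619·18601 + 1895·6076
1 = 1895·80480 − 8199·18601
So 1 = (1895)·80480 + (-8199)·18601.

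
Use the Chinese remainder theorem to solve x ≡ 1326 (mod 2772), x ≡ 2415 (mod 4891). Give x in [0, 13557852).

Write x = 1326 + 2772·k. Then 2772·k ≡ 2415 − 1326 ≡ 1089 (mod 4891).
Need 2772⁻¹ mod 4891. Extended Euclid on (4891, 2772):
4891 = 1*2772 + 2119
2772 = 1*2119 + 653
2119 = 3*653 + 160
653 = 4*160 + 13
160 = 12*13 + 4
13 = 3*4 + 1
4 = 4*1 + 0
Back-substitute:
1 = 13 − 3·4
1 = −3·160 + 37·13
1 = 37·653 − 151·160
1 = −151·2119 + 490·653
1 = 490·2772 − 641·2119
1 = −641·4891 + 1131·2772
2772⁻¹ ≡ 1131 (mod 4891), so k ≡ 1131·1089 ≡ 4018 (mod 4891).
x = 1326 + 2772·4018 = 11139222.

11139222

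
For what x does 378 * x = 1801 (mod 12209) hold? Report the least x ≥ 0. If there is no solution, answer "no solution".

1975

First find gcd(378, 12209):
12209 = 32*378 + 113
378 = 3*113 + 39
113 = 2*39 + 35
39 = 1*35 + 4
35 = 8*4 + 3
4 = 1*3 + 1
3 = 3*1 + 0
gcd = 1, so a unique solution mod 12209 exists.
Back-substitute for the Bézout coefficients:
1 = 4 − 3
1 = −35 + 9·4
1 = 9·39 − 10·35
1 = −10·113 + 29·39
1 = 29·378 − 97·113
1 = −97·12209 + 3133·378
So 378·(3133) ≡ 1 (mod 12209), giving 378⁻¹ ≡ 3133.
x ≡ 378⁻¹·1801 ≡ 3133·1801 ≡ 1975 (mod 12209).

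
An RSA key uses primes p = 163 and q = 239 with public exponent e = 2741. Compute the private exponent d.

31565

φ(n) = (p−1)(q−1) = 162·238 = 38556.
Need d with 2741·d ≡ 1 (mod 38556). Apply the extended Euclidean algorithm:
38556 = 14·2741 + 182
2741 = 15·182 + 11
182 = 16·11 + 6
11 = 1·6 + 5
6 = 1·5 + 1
5 = 5·1 + 0
Back-substitute:
1 = 6 − 5
1 = −11 + 2·6
1 = 2·182 − 33·11
1 = −33·2741 + 497·182
1 = 497·38556 − 6991·2741
So 2741·(-6991) ≡ 1 (mod 38556), hence d ≡ -6991 ≡ 31565 (mod 38556).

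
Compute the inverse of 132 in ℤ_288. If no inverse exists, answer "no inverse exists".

no inverse exists

Compute gcd(132, 288):
288 = 2·132 + 24
132 = 5·24 + 12
24 = 2·12 + 0
gcd(132, 288) = 12 ≠ 1, so 132 has no multiplicative inverse modulo 288.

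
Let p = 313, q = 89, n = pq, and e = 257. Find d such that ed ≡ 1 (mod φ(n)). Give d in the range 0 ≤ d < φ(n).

φ(n) = (p−1)(q−1) = 312·88 = 27456.
Need d with 257·d ≡ 1 (mod 27456). Apply the extended Euclidean algorithm:
27456 = 106·257 + 214
257 = 1·214 + 43
214 = 4·43 + 42
43 = 1·42 + 1
42 = 42·1 + 0
Back-substitute:
1 = 43 − 42
1 = −214 + 5·43
1 = 5·257 − 6·214
1 = −6·27456 + 641·257
So 257·641 ≡ 1 (mod 27456), hence d = 641.

641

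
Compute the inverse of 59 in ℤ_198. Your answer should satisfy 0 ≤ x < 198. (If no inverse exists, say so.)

Extended Euclidean algorithm:
198 = 3·59 + 21
59 = 2·21 + 17
21 = 1·17 + 4
17 = 4·4 + 1
4 = 4·1 + 0
The gcd is 1. Working backward:
1 = 17 − 4·4
1 = −4·21 + 5·17
1 = 5·59 − 14·21
1 = −14·198 + 47·59
So 59·47 ≡ 1 (mod 198).

47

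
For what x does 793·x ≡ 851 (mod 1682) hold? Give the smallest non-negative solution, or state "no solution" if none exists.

First find gcd(793, 1682):
1682 = 2·793 + 96
793 = 8·96 + 25
96 = 3·25 + 21
25 = 1·21 + 4
21 = 5·4 + 1
4 = 4·1 + 0
gcd = 1, so a unique solution mod 1682 exists.
Back-substitute for the Bézout coefficients:
1 = 21 − 5·4
1 = −5·25 + 6·21
1 = 6·96 − 23·25
1 = −23·793 + 190·96
1 = 190·1682 − 403·793
So 793·(-403) ≡ 1 (mod 1682), giving 793⁻¹ ≡ 1279.
x ≡ 793⁻¹·851 ≡ 1279·851 ≡ 175 (mod 1682).

175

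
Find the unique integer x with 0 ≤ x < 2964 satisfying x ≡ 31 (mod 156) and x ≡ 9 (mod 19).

Write x = 31 + 156·k. Then 156·k ≡ 9 − 31 ≡ 16 (mod 19).
Need 156⁻¹ mod 19. Extended Euclid on (19, 4):
19 = 4*4 + 3
4 = 1*3 + 1
3 = 3*1 + 0
Back-substitute:
1 = 4 − 3
1 = −19 + 5·4
156⁻¹ ≡ 5 (mod 19), so k ≡ 5·16 ≡ 4 (mod 19).
x = 31 + 156·4 = 655.

655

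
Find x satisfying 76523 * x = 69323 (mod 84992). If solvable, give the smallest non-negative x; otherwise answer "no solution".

First find gcd(76523, 84992):
84992 = 1·76523 + 8469
76523 = 9·8469 + 302
8469 = 28·302 + 13
302 = 23·13 + 3
13 = 4·3 + 1
3 = 3·1 + 0
gcd = 1, so a unique solution mod 84992 exists.
Back-substitute for the Bézout coefficients:
1 = 13 − 4·3
1 = −4·302 + 93·13
1 = 93·8469 − 2608·302
1 = −2608·76523 + 23565·8469
1 = 23565·84992 − 26173·76523
So 76523·(-26173) ≡ 1 (mod 84992), giving 76523⁻¹ ≡ 58819.
x ≡ 76523⁻¹·69323 ≡ 58819·69323 ≡ 18337 (mod 84992).

18337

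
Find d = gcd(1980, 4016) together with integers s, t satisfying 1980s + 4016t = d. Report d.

Apply Euclid's algorithm to 4016 and 1980:
4016 = 2*1980 + 56
1980 = 35*56 + 20
56 = 2*20 + 16
20 = 1*16 + 4
16 = 4*4 + 0
gcd(1980, 4016) = 4.
Back-substituting:
4 = 20 − 16
4 = −56 + 3·20
4 = 3·1980 − 106·56
4 = −106·4016 + 215·1980
So 4 = (-106)·4016 + (215)·1980.

4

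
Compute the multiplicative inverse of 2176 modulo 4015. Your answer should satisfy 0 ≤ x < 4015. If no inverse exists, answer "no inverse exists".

2216

Run Euclid on (4015, 2176):
4015 = 1×2176 + 1839
2176 = 1×1839 + 337
1839 = 5×337 + 154
337 = 2×154 + 29
154 = 5×29 + 9
29 = 3×9 + 2
9 = 4×2 + 1
2 = 2×1 + 0
gcd = 1, so the inverse exists. Back-substitute:
1 = 9 − 4·2
1 = −4·29 + 13·9
1 = 13·154 − 69·29
1 = −69·337 + 151·154
1 = 151·1839 − 824·337
1 = −824·2176 + 975·1839
1 = 975·4015 − 1799·2176
Hence 2176⁻¹ ≡ -1799 ≡ 2216 (mod 4015).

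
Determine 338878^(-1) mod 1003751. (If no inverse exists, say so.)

191276

Extended Euclidean algorithm:
1003751 = 2·338878 + 325995
338878 = 1·325995 + 12883
325995 = 25·12883 + 3920
12883 = 3·3920 + 1123
3920 = 3·1123 + 551
1123 = 2·551 + 21
551 = 26·21 + 5
21 = 4·5 + 1
5 = 5·1 + 0
The gcd is 1. Working backward:
1 = 21 − 4·5
1 = −4·551 + 105·21
1 = 105·1123 − 214·551
1 = −214·3920 + 747·1123
1 = 747·12883 − 2455·3920
1 = −2455·325995 + 62122·12883
1 = 62122·338878 − 64577·325995
1 = −64577·1003751 + 191276·338878
So 338878·191276 ≡ 1 (mod 1003751).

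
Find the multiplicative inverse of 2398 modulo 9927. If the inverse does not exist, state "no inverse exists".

5245

Apply the Euclidean algorithm to 9927 and 2398:
9927 = 4×2398 + 335
2398 = 7×335 + 53
335 = 6×53 + 17
53 = 3×17 + 2
17 = 8×2 + 1
2 = 2×1 + 0
gcd = 1, so the inverse exists. Back-substitute:
1 = 17 − 8·2
1 = −8·53 + 25·17
1 = 25·335 − 158·53
1 = −158·2398 + 1131·335
1 = 1131·9927 − 4682·2398
Hence 2398⁻¹ ≡ -4682 ≡ 5245 (mod 9927).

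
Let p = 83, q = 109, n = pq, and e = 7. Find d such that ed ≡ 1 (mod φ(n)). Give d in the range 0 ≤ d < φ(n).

7591

φ(n) = (p−1)(q−1) = 82·108 = 8856.
Need d with 7·d ≡ 1 (mod 8856). Apply the extended Euclidean algorithm:
8856 = 1265×7 + 1
7 = 7×1 + 0
Back-substitute:
1 = 8856 − 1265·7
So 7·(-1265) ≡ 1 (mod 8856), hence d ≡ -1265 ≡ 7591 (mod 8856).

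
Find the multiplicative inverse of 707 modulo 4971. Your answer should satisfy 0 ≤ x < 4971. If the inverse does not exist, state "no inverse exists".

Run Euclid on (4971, 707):
4971 = 7·707 + 22
707 = 32·22 + 3
22 = 7·3 + 1
3 = 3·1 + 0
The gcd is 1. Working backward:
1 = 22 − 7·3
1 = −7·707 + 225·22
1 = 225·4971 − 1582·707
So 707·(-1582) ≡ 1 (mod 4971), and -1582 ≡ 3389 (mod 4971).

3389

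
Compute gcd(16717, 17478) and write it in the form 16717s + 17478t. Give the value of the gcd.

1

Apply Euclid's algorithm to 17478 and 16717:
17478 = 1×16717 + 761
16717 = 21×761 + 736
761 = 1×736 + 25
736 = 29×25 + 11
25 = 2×11 + 3
11 = 3×3 + 2
3 = 1×2 + 1
2 = 2×1 + 0
gcd(16717, 17478) = 1.
Express as a combination:
1 = 3 − 2
1 = −11 + 4·3
1 = 4·25 − 9·11
1 = −9·736 + 265·25
1 = 265·761 − 274·736
1 = −274·16717 + 6019·761
1 = 6019·17478 − 6293·16717
So 1 = (6019)·17478 + (-6293)·16717.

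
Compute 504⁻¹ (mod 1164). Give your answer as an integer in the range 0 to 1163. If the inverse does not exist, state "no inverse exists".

Euclidean algorithm on 1164, 504:
1164 = 2×504 + 156
504 = 3×156 + 36
156 = 4×36 + 12
36 = 3×12 + 0
Since gcd = 12 > 1, 504 is not a unit mod 1164.

no inverse exists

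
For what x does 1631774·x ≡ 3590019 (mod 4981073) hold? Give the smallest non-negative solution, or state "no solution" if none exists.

First find gcd(1631774, 4981073):
4981073 = 3*1631774 + 85751
1631774 = 19*85751 + 2505
85751 = 34*2505 + 581
2505 = 4*581 + 181
581 = 3*181 + 38
181 = 4*38 + 29
38 = 1*29 + 9
29 = 3*9 + 2
9 = 4*2 + 1
2 = 2*1 + 0
gcd = 1, so a unique solution mod 4981073 exists.
Back-substitute for the Bézout coefficients:
1 = 9 − 4·2
1 = −4·29 + 13·9
1 = 13·38 − 17·29
1 = −17·181 + 81·38
1 = 81·581 − 260·181
1 = −260·2505 + 1121·581
1 = 1121·85751 − 38374·2505
1 = −38374·1631774 + 730227·85751
1 = 730227·4981073 − 2229055·1631774
So 1631774·(-2229055) ≡ 1 (mod 4981073), giving 1631774⁻¹ ≡ 2752018.
x ≡ 1631774⁻¹·3590019 ≡ 2752018·3590019 ≡ 2988251 (mod 4981073).

2988251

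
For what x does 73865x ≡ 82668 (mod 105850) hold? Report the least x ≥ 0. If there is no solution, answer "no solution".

no solution

gcd(73865, 105850):
105850 = 1*73865 + 31985
73865 = 2*31985 + 9895
31985 = 3*9895 + 2300
9895 = 4*2300 + 695
2300 = 3*695 + 215
695 = 3*215 + 50
215 = 4*50 + 15
50 = 3*15 + 5
15 = 3*5 + 0
gcd = 5, but 5 ∤ 82668, so the congruence has no solution.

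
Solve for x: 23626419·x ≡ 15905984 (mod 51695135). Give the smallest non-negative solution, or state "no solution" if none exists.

First find gcd(23626419, 51695135):
51695135 = 2·23626419 + 4442297
23626419 = 5·4442297 + 1414934
4442297 = 3·1414934 + 197495
1414934 = 7·197495 + 32469
197495 = 6·32469 + 2681
32469 = 12·2681 + 297
2681 = 9·297 + 8
297 = 37·8 + 1
8 = 8·1 + 0
gcd = 1, so a unique solution mod 51695135 exists.
Back-substitute for the Bézout coefficients:
1 = 297 − 37·8
1 = −37·2681 + 334·297
1 = 334·32469 − 4045·2681
1 = −4045·197495 + 24604·32469
1 = 24604·1414934 − 176273·197495
1 = −176273·4442297 + 553423·1414934
1 = 553423·23626419 − 2943388·4442297
1 = −2943388·51695135 + 6440199·23626419
So 23626419·(6440199) ≡ 1 (mod 51695135), giving 23626419⁻¹ ≡ 6440199.
x ≡ 23626419⁻¹·15905984 ≡ 6440199·15905984 ≡ 18503461 (mod 51695135).

18503461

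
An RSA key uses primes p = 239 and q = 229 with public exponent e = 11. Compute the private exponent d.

49331

φ(n) = (p−1)(q−1) = 238·228 = 54264.
Need d with 11·d ≡ 1 (mod 54264). Apply the extended Euclidean algorithm:
54264 = 4933×11 + 1
11 = 11×1 + 0
Back-substitute:
1 = 54264 − 4933·11
So 11·(-4933) ≡ 1 (mod 54264), hence d ≡ -4933 ≡ 49331 (mod 54264).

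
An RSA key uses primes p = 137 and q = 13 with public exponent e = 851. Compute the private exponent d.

φ(n) = (p−1)(q−1) = 136·12 = 1632.
Need d with 851·d ≡ 1 (mod 1632). Apply the extended Euclidean algorithm:
1632 = 1×851 + 781
851 = 1×781 + 70
781 = 11×70 + 11
70 = 6×11 + 4
11 = 2×4 + 3
4 = 1×3 + 1
3 = 3×1 + 0
Back-substitute:
1 = 4 − 3
1 = −11 + 3·4
1 = 3·70 − 19·11
1 = −19·781 + 212·70
1 = 212·851 − 231·781
1 = −231·1632 + 443·851
So 851·443 ≡ 1 (mod 1632), hence d = 443.

443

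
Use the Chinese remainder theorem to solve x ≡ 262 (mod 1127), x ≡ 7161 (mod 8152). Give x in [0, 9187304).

3251657

Write x = 262 + 1127·k. Then 1127·k ≡ 7161 − 262 ≡ 6899 (mod 8152).
Need 1127⁻¹ mod 8152. Extended Euclid on (8152, 1127):
8152 = 7·1127 + 263
1127 = 4·263 + 75
263 = 3·75 + 38
75 = 1·38 + 37
38 = 1·37 + 1
37 = 37·1 + 0
Back-substitute:
1 = 38 − 37
1 = −75 + 2·38
1 = 2·263 − 7·75
1 = −7·1127 + 30·263
1 = 30·8152 − 217·1127
1127⁻¹ ≡ 7935 (mod 8152), so k ≡ 7935·6899 ≡ 2885 (mod 8152).
x = 262 + 1127·2885 = 3251657.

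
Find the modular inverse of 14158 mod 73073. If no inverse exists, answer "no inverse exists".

68784

Extended Euclidean algorithm:
73073 = 5*14158 + 2283
14158 = 6*2283 + 460
2283 = 4*460 + 443
460 = 1*443 + 17
443 = 26*17 + 1
17 = 17*1 + 0
gcd = 1, so the inverse exists. Back-substitute:
1 = 443 − 26·17
1 = −26·460 + 27·443
1 = 27·2283 − 134·460
1 = −134·14158 + 831·2283
1 = 831·73073 − 4289·14158
So 14158·(-4289) ≡ 1 (mod 73073), and -4289 ≡ 68784 (mod 73073).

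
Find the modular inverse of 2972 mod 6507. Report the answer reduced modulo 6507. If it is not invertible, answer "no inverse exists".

1202

Apply the Euclidean algorithm to 6507 and 2972:
6507 = 2*2972 + 563
2972 = 5*563 + 157
563 = 3*157 + 92
157 = 1*92 + 65
92 = 1*65 + 27
65 = 2*27 + 11
27 = 2*11 + 5
11 = 2*5 + 1
5 = 5*1 + 0
gcd = 1, so the inverse exists. Back-substitute:
1 = 11 − 2·5
1 = −2·27 + 5·11
1 = 5·65 − 12·27
1 = −12·92 + 17·65
1 = 17·157 − 29·92
1 = −29·563 + 104·157
1 = 104·2972 − 549·563
1 = −549·6507 + 1202·2972
So 2972·1202 ≡ 1 (mod 6507).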